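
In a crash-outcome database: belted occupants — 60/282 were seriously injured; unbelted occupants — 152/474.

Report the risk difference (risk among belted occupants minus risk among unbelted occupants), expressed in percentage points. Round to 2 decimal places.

RD = -10.79

risk, belted occupants = 60/282 = 0.2128
risk, unbelted occupants = 152/474 = 0.3207
risk difference = 0.2128 − 0.3207 = -0.1079 → -10.79 percentage points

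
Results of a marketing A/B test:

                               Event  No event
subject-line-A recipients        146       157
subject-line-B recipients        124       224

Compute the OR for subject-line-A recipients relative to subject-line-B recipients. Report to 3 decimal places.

OR = (146 × 224) / (157 × 124) = 32704/19468 ≈ 1.680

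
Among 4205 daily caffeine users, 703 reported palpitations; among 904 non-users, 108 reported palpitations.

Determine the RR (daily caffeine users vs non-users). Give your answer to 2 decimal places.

risk, daily caffeine users = 703/4205 = 0.1672
risk, non-users = 108/904 = 0.1195
RR = 0.1672 / 0.1195 = 1.40

RR = 1.40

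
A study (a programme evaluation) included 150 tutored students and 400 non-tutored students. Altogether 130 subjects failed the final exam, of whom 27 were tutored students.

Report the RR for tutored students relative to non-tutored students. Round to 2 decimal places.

tutored students without the outcome: 150 − 27 = 123
non-tutored students with the outcome: 130 − 27 = 103
non-tutored students without the outcome: 400 − 103 = 297
risk, tutored students = 27/150 = 0.1800
risk, non-tutored students = 103/400 = 0.2575
RR = 0.1800 / 0.2575 = 0.70

RR: 0.70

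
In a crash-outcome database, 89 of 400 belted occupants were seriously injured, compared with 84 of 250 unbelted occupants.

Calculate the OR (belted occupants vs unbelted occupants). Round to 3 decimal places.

OR = (89 × 166) / (311 × 84) = 14774/26124 ≈ 0.566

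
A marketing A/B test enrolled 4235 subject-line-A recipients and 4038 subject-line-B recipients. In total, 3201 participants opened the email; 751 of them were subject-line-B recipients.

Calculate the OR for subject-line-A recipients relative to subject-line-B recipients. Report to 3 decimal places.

6.007

subject-line-A recipients with the outcome: 3201 − 751 = 2450
subject-line-A recipients without the outcome: 4235 − 2450 = 1785
subject-line-B recipients without the outcome: 4038 − 751 = 3287
odds, subject-line-A recipients = 2450/1785 = 1.3725
odds, subject-line-B recipients = 751/3287 = 0.2285
OR = 1.3725 / 0.2285 = 6.007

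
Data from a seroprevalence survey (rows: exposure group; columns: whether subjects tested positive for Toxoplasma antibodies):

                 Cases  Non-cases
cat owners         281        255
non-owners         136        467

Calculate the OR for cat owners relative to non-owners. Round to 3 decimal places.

odds, cat owners = 281/255 = 1.1020
odds, non-owners = 136/467 = 0.2912
OR = 1.1020 / 0.2912 = 3.784

OR = 3.784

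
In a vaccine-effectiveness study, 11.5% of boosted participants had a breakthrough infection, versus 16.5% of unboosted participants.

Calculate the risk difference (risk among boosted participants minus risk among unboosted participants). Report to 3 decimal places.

risk difference = 0.1150 − 0.1650 = -0.050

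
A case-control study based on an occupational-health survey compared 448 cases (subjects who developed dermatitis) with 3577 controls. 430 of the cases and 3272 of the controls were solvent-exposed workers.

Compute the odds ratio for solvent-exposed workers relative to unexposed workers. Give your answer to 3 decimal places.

odds, solvent-exposed workers = 430/3272 = 0.1314
odds, unexposed workers = 18/305 = 0.0590
OR = 0.1314 / 0.0590 = 2.227

OR = 2.227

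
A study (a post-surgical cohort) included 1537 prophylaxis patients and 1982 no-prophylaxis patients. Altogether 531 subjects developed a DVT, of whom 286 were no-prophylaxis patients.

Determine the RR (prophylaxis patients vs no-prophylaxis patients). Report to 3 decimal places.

RR: 1.105

prophylaxis patients with the outcome: 531 − 286 = 245
prophylaxis patients without the outcome: 1537 − 245 = 1292
no-prophylaxis patients without the outcome: 1982 − 286 = 1696
risk, prophylaxis patients = 245/1537 = 0.1594
risk, no-prophylaxis patients = 286/1982 = 0.1443
RR = 0.1594 / 0.1443 = 1.105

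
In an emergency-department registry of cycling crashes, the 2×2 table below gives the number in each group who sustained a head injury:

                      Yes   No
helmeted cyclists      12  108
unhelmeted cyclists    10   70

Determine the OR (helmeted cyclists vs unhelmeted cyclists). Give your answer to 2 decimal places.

OR = (12 × 70) / (108 × 10) = 840/1080 ≈ 0.78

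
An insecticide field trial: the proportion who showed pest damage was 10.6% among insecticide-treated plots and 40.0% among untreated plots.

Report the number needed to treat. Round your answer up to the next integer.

absolute risk difference = 0.294000
1 / 0.294000 = 3.401 → round up → 4

4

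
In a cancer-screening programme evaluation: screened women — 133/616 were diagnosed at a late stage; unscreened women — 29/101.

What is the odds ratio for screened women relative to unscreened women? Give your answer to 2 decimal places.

OR = (133 × 72) / (483 × 29) = 9576/14007 ≈ 0.68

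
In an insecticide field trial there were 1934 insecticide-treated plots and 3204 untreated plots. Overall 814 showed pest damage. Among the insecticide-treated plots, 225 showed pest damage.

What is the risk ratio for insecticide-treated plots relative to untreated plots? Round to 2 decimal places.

insecticide-treated plots without the outcome: 1934 − 225 = 1709
untreated plots with the outcome: 814 − 225 = 589
untreated plots without the outcome: 3204 − 589 = 2615
risk, insecticide-treated plots = 225/1934 = 0.1163
risk, untreated plots = 589/3204 = 0.1838
RR = 0.1163 / 0.1838 = 0.63

0.63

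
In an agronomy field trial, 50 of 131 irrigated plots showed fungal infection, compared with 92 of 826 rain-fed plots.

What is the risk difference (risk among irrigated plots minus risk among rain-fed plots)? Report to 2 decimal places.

0.27

risk, irrigated plots = 50/131 = 0.3817
risk, rain-fed plots = 92/826 = 0.1114
risk difference = 0.3817 − 0.1114 = 0.27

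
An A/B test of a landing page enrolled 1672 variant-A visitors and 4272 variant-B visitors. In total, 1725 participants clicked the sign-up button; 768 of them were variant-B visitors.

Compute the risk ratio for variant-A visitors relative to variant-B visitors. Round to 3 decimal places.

RR: 3.184

variant-A visitors with the outcome: 1725 − 768 = 957
variant-A visitors without the outcome: 1672 − 957 = 715
variant-B visitors without the outcome: 4272 − 768 = 3504
risk, variant-A visitors = 957/1672 = 0.5724
risk, variant-B visitors = 768/4272 = 0.1798
RR = 0.5724 / 0.1798 = 3.184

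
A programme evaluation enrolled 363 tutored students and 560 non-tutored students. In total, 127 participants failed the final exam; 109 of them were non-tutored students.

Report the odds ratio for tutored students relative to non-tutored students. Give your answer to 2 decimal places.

OR = 0.22

tutored students with the outcome: 127 − 109 = 18
tutored students without the outcome: 363 − 18 = 345
non-tutored students without the outcome: 560 − 109 = 451
odds, tutored students = 18/345 = 0.05217
odds, non-tutored students = 109/451 = 0.24169
OR = 0.05217 / 0.24169 = 0.22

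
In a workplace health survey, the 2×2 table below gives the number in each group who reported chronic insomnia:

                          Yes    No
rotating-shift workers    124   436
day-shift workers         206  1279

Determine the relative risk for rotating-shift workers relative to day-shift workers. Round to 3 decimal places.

risk, rotating-shift workers = 124/560 = 0.2214
risk, day-shift workers = 206/1485 = 0.1387
RR = 0.2214 / 0.1387 = 1.596

RR: 1.596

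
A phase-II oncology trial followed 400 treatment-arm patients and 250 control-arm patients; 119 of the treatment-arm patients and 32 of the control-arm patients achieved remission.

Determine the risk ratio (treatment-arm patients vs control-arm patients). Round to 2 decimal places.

risk, treatment-arm patients = 119/400 = 0.2975
risk, control-arm patients = 32/250 = 0.1280
RR = 0.2975 / 0.1280 = 2.32

RR = 2.32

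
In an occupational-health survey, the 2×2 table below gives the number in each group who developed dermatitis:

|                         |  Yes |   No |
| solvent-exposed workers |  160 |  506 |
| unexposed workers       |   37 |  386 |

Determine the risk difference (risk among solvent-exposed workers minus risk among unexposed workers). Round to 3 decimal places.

risk, solvent-exposed workers = 160/666 = 0.2402
risk, unexposed workers = 37/423 = 0.0875
risk difference = 0.2402 − 0.0875 = 0.153

0.153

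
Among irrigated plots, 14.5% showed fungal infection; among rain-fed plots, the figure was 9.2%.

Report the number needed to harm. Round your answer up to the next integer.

NNH: 19

absolute risk difference = 0.053000
1 / 0.053000 = 18.868 → round up → 19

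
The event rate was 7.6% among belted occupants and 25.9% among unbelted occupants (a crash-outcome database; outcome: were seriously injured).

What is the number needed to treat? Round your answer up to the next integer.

NNT = 6

absolute risk difference = 0.183000
1 / 0.183000 = 5.464 → round up → 6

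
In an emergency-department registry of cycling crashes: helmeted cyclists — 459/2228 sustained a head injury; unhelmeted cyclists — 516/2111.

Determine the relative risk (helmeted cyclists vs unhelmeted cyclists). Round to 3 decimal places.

0.843

risk, helmeted cyclists = 459/2228 = 0.2060
risk, unhelmeted cyclists = 516/2111 = 0.2444
RR = 0.2060 / 0.2444 = 0.843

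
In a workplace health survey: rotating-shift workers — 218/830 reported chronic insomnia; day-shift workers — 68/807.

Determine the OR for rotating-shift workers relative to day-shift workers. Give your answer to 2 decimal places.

OR: 3.87

odds, rotating-shift workers = 218/612 = 0.3562
odds, day-shift workers = 68/739 = 0.0920
OR = 0.3562 / 0.0920 = 3.87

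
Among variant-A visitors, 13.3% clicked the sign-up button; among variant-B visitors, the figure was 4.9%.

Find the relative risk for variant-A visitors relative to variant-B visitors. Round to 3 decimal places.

RR = 0.13300 / 0.04900 = 2.714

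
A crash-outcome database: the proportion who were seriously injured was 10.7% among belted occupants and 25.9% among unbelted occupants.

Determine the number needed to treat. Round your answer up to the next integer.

NNT = 7

absolute risk difference = 0.152000
1 / 0.152000 = 6.579 → round up → 7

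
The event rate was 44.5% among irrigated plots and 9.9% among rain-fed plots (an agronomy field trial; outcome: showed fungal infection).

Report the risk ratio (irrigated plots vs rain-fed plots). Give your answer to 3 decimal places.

RR = 0.4450 / 0.0990 = 4.495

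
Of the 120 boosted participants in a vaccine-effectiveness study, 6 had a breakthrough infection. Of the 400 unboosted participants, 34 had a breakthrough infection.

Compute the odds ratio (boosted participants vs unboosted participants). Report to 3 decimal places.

OR = (6 × 366) / (114 × 34) = 2196/3876 ≈ 0.567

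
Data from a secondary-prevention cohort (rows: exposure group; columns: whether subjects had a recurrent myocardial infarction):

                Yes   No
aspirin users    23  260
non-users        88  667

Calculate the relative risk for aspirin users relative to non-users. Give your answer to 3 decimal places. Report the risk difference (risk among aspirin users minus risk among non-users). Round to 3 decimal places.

RR = 0.697; RD = -0.035

risk, aspirin users = 23/283 = 0.0813
risk, non-users = 88/755 = 0.1166
RR = 0.0813 / 0.1166 = 0.697
risk difference = 0.0813 − 0.1166 = -0.035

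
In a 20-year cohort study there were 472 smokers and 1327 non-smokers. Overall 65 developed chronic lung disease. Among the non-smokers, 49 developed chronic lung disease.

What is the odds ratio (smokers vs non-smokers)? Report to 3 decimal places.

smokers with the outcome: 65 − 49 = 16
smokers without the outcome: 472 − 16 = 456
non-smokers without the outcome: 1327 − 49 = 1278
OR = (16 × 1278) / (456 × 49) = 20448/22344 ≈ 0.915

OR ≈ 0.915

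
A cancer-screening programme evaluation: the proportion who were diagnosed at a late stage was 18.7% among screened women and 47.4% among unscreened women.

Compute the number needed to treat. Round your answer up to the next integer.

absolute risk difference = 0.287000
1 / 0.287000 = 3.484 → round up → 4

4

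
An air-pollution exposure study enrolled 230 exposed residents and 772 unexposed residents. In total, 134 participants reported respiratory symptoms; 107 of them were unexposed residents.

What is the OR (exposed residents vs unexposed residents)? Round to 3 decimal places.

0.827

exposed residents with the outcome: 134 − 107 = 27
exposed residents without the outcome: 230 − 27 = 203
unexposed residents without the outcome: 772 − 107 = 665
odds, exposed residents = 27/203 = 0.1330
odds, unexposed residents = 107/665 = 0.1609
OR = 0.1330 / 0.1609 = 0.827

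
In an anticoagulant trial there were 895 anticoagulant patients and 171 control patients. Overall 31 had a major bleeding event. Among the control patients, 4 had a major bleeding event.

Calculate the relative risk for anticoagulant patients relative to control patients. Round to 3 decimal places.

anticoagulant patients with the outcome: 31 − 4 = 27
anticoagulant patients without the outcome: 895 − 27 = 868
control patients without the outcome: 171 − 4 = 167
risk, anticoagulant patients = 27/895 = 0.03017
risk, control patients = 4/171 = 0.02339
RR = 0.03017 / 0.02339 = 1.290

1.290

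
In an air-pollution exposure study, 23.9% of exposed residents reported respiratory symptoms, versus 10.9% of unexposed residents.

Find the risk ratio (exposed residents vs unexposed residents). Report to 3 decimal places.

RR = 0.2390 / 0.1090 = 2.193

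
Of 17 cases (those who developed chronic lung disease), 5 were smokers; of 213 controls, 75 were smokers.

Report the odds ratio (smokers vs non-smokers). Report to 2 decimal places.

odds, smokers = 5/75 = 0.0667
odds, non-smokers = 12/138 = 0.0870
OR = 0.0667 / 0.0870 = 0.77

OR = 0.77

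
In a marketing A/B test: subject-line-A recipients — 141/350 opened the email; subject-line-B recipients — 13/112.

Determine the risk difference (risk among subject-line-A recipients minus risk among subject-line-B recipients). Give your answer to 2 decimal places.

risk, subject-line-A recipients = 141/350 = 0.4029
risk, subject-line-B recipients = 13/112 = 0.1161
risk difference = 0.4029 − 0.1161 = 0.29

0.29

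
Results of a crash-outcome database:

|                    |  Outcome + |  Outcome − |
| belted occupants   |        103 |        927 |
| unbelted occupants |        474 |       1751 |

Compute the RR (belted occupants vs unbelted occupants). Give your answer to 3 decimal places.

risk, belted occupants = 103/1030 = 0.1000
risk, unbelted occupants = 474/2225 = 0.2130
RR = 0.1000 / 0.2130 = 0.469

0.469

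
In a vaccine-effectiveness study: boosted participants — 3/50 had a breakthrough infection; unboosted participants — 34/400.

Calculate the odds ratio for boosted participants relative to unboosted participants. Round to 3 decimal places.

OR = 0.687

odds, boosted participants = 3/47 = 0.0638
odds, unboosted participants = 34/366 = 0.0929
OR = 0.0638 / 0.0929 = 0.687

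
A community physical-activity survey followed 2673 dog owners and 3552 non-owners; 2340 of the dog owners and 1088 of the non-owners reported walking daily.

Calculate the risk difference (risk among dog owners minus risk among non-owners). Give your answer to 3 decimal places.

0.569

risk, dog owners = 2340/2673 = 0.8754
risk, non-owners = 1088/3552 = 0.3063
risk difference = 0.8754 − 0.3063 = 0.569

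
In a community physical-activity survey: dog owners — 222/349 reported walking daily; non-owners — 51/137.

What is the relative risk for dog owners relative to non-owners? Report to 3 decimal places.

risk, dog owners = 222/349 = 0.6361
risk, non-owners = 51/137 = 0.3723
RR = 0.6361 / 0.3723 = 1.709

RR: 1.709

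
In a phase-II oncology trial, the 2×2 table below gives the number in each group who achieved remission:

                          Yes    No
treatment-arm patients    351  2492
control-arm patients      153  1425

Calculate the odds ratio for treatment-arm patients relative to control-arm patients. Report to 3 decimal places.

1.312

odds, treatment-arm patients = 351/2492 = 0.1409
odds, control-arm patients = 153/1425 = 0.1074
OR = 0.1409 / 0.1074 = 1.312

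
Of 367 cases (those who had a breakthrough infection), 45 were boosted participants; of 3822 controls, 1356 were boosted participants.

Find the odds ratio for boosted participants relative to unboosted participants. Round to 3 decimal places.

OR = (45 × 2466) / (1356 × 322) = 110970/436632 ≈ 0.254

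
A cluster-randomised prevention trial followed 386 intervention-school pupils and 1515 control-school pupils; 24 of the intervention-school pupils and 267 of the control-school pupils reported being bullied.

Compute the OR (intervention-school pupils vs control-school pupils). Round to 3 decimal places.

OR = (24 × 1248) / (362 × 267) = 29952/96654 ≈ 0.310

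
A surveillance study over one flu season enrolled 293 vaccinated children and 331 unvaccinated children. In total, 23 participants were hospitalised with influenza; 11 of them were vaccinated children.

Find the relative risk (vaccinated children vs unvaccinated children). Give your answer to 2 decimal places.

1.04

vaccinated children without the outcome: 293 − 11 = 282
unvaccinated children with the outcome: 23 − 11 = 12
unvaccinated children without the outcome: 331 − 12 = 319
risk, vaccinated children = 11/293 = 0.03754
risk, unvaccinated children = 12/331 = 0.03625
RR = 0.03754 / 0.03625 = 1.04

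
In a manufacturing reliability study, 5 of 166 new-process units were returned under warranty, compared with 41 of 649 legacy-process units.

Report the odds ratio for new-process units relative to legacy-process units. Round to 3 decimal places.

OR = (5 × 608) / (161 × 41) = 3040/6601 ≈ 0.461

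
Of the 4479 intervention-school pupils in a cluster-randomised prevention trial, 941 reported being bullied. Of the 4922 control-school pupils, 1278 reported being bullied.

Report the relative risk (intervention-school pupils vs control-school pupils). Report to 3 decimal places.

RR = 0.809

risk, intervention-school pupils = 941/4479 = 0.2101
risk, control-school pupils = 1278/4922 = 0.2597
RR = 0.2101 / 0.2597 = 0.809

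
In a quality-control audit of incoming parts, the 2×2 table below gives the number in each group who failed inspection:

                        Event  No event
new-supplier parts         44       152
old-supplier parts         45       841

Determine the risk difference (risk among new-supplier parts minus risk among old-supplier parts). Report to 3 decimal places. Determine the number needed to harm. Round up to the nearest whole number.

risk, new-supplier parts = 44/196 = 0.2245
risk, old-supplier parts = 45/886 = 0.0508
risk difference = 0.2245 − 0.0508 = 0.174
absolute risk difference = 0.173700
1 / 0.173700 = 5.757 → round up → 6

RD = 0.174; NNH = 6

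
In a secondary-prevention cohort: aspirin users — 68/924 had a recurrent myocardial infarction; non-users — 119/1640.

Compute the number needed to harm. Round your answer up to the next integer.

NNH = 969

risk, aspirin users = 68/924 = 0.073593
risk, non-users = 119/1640 = 0.072561
absolute risk difference = 0.001032
1 / 0.001032 = 968.992 → round up → 969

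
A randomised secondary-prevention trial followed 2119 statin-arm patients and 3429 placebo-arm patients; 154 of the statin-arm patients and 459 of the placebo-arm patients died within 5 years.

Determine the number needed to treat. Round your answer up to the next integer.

risk, statin-arm patients = 154/2119 = 0.072676
risk, placebo-arm patients = 459/3429 = 0.133858
absolute risk difference = 0.061182
1 / 0.061182 = 16.345 → round up → 17

NNT ≈ 17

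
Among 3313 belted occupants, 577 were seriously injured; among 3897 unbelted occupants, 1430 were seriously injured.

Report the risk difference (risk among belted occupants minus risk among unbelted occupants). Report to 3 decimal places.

RD = -0.193

risk, belted occupants = 577/3313 = 0.1742
risk, unbelted occupants = 1430/3897 = 0.3669
risk difference = 0.1742 − 0.3669 = -0.193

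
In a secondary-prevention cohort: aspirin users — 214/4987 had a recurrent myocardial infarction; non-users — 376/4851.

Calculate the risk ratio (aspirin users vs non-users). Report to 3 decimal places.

RR: 0.554

risk, aspirin users = 214/4987 = 0.04291
risk, non-users = 376/4851 = 0.07751
RR = 0.04291 / 0.07751 = 0.554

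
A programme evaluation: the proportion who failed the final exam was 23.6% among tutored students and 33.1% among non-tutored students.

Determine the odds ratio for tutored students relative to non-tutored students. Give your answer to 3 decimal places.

odds, tutored students = 0.2360/0.7640 = 0.3089
odds, non-tutored students = 0.3310/0.6690 = 0.4948
OR = 0.3089 / 0.4948 = 0.624

0.624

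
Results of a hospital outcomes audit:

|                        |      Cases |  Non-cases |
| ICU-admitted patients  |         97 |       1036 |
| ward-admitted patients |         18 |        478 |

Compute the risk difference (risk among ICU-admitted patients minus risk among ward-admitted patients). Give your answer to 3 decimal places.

0.049

risk, ICU-admitted patients = 97/1133 = 0.08561
risk, ward-admitted patients = 18/496 = 0.03629
risk difference = 0.08561 − 0.03629 = 0.049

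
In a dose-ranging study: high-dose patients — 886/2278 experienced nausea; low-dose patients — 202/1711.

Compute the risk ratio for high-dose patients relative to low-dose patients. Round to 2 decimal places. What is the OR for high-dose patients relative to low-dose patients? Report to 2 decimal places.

RR = 3.29; OR = 4.75

risk, high-dose patients = 886/2278 = 0.3889
risk, low-dose patients = 202/1711 = 0.1181
RR = 0.3889 / 0.1181 = 3.29
OR = (886 × 1509) / (1392 × 202) = 1336974/281184 ≈ 4.75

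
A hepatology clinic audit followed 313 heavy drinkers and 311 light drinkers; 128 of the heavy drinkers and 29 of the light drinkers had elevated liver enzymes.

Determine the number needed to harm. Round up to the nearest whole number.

risk, heavy drinkers = 128/313 = 0.408946
risk, light drinkers = 29/311 = 0.093248
absolute risk difference = 0.315698
1 / 0.315698 = 3.168 → round up → 4

4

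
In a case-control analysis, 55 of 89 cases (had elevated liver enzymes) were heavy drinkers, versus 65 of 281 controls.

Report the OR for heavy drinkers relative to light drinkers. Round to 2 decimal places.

OR = (55 × 216) / (65 × 34) = 11880/2210 ≈ 5.38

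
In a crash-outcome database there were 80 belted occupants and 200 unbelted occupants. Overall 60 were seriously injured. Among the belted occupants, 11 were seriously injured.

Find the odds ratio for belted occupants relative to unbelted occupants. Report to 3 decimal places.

OR = 0.491

belted occupants without the outcome: 80 − 11 = 69
unbelted occupants with the outcome: 60 − 11 = 49
unbelted occupants without the outcome: 200 − 49 = 151
OR = (11 × 151) / (69 × 49) = 1661/3381 ≈ 0.491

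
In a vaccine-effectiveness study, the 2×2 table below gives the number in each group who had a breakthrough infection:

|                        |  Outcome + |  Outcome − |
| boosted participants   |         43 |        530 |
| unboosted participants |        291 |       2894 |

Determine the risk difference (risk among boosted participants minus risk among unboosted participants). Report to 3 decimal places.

risk, boosted participants = 43/573 = 0.0750
risk, unboosted participants = 291/3185 = 0.0914
risk difference = 0.0750 − 0.0914 = -0.016

RD: -0.016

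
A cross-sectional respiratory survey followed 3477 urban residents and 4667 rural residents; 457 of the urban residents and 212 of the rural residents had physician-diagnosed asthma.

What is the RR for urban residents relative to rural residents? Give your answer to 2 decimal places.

risk, urban residents = 457/3477 = 0.13144
risk, rural residents = 212/4667 = 0.04543
RR = 0.13144 / 0.04543 = 2.89

RR ≈ 2.89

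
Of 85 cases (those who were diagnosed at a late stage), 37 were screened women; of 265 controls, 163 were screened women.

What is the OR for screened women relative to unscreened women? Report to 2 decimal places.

OR = (37 × 102) / (163 × 48) = 3774/7824 ≈ 0.48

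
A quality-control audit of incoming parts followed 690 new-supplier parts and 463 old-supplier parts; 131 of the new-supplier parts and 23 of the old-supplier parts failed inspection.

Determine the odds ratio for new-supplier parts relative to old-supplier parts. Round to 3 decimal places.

OR = (131 × 440) / (559 × 23) = 57640/12857 ≈ 4.483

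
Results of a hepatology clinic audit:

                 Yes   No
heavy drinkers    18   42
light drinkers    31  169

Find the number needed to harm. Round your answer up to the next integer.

NNH: 7

risk, heavy drinkers = 18/60 = 0.300000
risk, light drinkers = 31/200 = 0.155000
absolute risk difference = 0.145000
1 / 0.145000 = 6.897 → round up → 7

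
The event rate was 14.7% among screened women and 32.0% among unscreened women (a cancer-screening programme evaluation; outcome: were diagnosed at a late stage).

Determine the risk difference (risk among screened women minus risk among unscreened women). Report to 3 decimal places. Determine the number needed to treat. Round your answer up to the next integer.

risk difference = 0.1470 − 0.3200 = -0.173
absolute risk difference = 0.173000
1 / 0.173000 = 5.780 → round up → 6

RD = -0.173; NNT = 6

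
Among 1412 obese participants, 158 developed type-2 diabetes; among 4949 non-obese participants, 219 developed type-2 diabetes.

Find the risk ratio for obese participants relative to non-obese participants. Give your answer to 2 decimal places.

risk, obese participants = 158/1412 = 0.11190
risk, non-obese participants = 219/4949 = 0.04425
RR = 0.11190 / 0.04425 = 2.53

2.53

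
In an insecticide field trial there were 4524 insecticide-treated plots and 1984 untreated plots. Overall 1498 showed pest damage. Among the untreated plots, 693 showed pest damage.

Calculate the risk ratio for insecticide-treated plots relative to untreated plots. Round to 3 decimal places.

0.509

insecticide-treated plots with the outcome: 1498 − 693 = 805
insecticide-treated plots without the outcome: 4524 − 805 = 3719
untreated plots without the outcome: 1984 − 693 = 1291
risk, insecticide-treated plots = 805/4524 = 0.1779
risk, untreated plots = 693/1984 = 0.3493
RR = 0.1779 / 0.3493 = 0.509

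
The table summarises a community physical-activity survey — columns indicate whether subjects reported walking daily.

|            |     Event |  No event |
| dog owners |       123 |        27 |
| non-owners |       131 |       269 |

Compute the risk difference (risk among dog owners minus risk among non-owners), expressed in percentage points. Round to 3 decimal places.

49.250

risk, dog owners = 123/150 = 0.8200
risk, non-owners = 131/400 = 0.3275
risk difference = 0.8200 − 0.3275 = 0.4925 → 49.250 percentage points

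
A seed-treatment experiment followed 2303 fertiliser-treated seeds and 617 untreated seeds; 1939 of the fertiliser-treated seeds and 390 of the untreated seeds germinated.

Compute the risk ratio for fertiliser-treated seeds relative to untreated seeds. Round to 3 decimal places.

risk, fertiliser-treated seeds = 1939/2303 = 0.8419
risk, untreated seeds = 390/617 = 0.6321
RR = 0.8419 / 0.6321 = 1.332

RR ≈ 1.332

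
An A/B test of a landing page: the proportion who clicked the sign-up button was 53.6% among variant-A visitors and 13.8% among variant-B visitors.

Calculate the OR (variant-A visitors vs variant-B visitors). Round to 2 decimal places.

OR: 7.22

odds, variant-A visitors = 0.5360/0.4640 = 1.1552
odds, variant-B visitors = 0.1380/0.8620 = 0.1601
OR = 1.1552 / 0.1601 = 7.22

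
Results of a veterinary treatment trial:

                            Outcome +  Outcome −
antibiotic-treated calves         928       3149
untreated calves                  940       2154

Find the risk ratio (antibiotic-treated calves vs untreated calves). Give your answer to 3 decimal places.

risk, antibiotic-treated calves = 928/4077 = 0.2276
risk, untreated calves = 940/3094 = 0.3038
RR = 0.2276 / 0.3038 = 0.749

RR: 0.749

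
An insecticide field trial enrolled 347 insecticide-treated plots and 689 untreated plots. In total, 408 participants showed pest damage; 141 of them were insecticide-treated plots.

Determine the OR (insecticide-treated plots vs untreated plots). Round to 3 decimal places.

insecticide-treated plots without the outcome: 347 − 141 = 206
untreated plots with the outcome: 408 − 141 = 267
untreated plots without the outcome: 689 − 267 = 422
OR = (141 × 422) / (206 × 267) = 59502/55002 ≈ 1.082

1.082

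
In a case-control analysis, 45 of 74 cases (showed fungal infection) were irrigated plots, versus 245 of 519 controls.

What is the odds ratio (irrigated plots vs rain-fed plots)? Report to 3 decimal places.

OR = (45 × 274) / (245 × 29) = 12330/7105 ≈ 1.735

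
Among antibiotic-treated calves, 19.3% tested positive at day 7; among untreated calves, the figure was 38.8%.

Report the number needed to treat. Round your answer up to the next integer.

6

absolute risk difference = 0.195000
1 / 0.195000 = 5.128 → round up → 6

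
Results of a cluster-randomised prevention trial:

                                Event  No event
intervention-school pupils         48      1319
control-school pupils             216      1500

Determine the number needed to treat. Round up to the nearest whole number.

risk, intervention-school pupils = 48/1367 = 0.035113
risk, control-school pupils = 216/1716 = 0.125874
absolute risk difference = 0.090761
1 / 0.090761 = 11.018 → round up → 12

NNT: 12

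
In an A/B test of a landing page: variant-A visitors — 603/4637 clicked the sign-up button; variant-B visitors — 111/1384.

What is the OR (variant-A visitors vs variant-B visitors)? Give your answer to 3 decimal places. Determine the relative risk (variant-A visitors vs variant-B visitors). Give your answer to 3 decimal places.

odds, variant-A visitors = 603/4034 = 0.1495
odds, variant-B visitors = 111/1273 = 0.0872
OR = 0.1495 / 0.0872 = 1.714
risk, variant-A visitors = 603/4637 = 0.1300
risk, variant-B visitors = 111/1384 = 0.0802
RR = 0.1300 / 0.0802 = 1.621

OR = 1.714; RR = 1.621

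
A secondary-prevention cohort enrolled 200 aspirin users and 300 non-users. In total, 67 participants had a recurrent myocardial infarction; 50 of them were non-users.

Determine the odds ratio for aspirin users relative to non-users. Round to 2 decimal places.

0.46

aspirin users with the outcome: 67 − 50 = 17
aspirin users without the outcome: 200 − 17 = 183
non-users without the outcome: 300 − 50 = 250
OR = (17 × 250) / (183 × 50) = 4250/9150 ≈ 0.46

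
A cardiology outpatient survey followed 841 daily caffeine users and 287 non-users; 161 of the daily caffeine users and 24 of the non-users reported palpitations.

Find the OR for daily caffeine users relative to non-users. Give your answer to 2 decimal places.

OR ≈ 2.59

odds, daily caffeine users = 161/680 = 0.2368
odds, non-users = 24/263 = 0.0913
OR = 0.2368 / 0.0913 = 2.59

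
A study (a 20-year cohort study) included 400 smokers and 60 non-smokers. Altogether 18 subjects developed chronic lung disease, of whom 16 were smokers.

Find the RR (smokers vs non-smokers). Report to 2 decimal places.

RR = 1.20

smokers without the outcome: 400 − 16 = 384
non-smokers with the outcome: 18 − 16 = 2
non-smokers without the outcome: 60 − 2 = 58
risk, smokers = 16/400 = 0.04000
risk, non-smokers = 2/60 = 0.03333
RR = 0.04000 / 0.03333 = 1.20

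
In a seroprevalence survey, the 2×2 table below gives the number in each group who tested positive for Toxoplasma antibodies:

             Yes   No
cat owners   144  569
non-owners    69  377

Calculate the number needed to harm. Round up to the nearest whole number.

NNH ≈ 22

risk, cat owners = 144/713 = 0.201964
risk, non-owners = 69/446 = 0.154709
absolute risk difference = 0.047255
1 / 0.047255 = 21.162 → round up → 22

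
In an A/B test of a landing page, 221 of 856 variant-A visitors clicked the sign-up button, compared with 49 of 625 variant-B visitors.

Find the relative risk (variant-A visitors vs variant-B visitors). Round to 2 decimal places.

risk, variant-A visitors = 221/856 = 0.2582
risk, variant-B visitors = 49/625 = 0.0784
RR = 0.2582 / 0.0784 = 3.29

3.29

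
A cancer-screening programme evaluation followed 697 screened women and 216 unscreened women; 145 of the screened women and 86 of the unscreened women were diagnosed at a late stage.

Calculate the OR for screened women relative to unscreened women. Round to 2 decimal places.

OR = (145 × 130) / (552 × 86) = 18850/47472 ≈ 0.40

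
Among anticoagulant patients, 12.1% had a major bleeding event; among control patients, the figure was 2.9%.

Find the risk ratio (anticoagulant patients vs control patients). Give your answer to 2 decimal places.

RR = 0.12100 / 0.02900 = 4.17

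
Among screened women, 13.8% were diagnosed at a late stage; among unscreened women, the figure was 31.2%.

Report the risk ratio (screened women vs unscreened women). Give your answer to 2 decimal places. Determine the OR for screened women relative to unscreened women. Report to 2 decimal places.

RR = 0.1380 / 0.3120 = 0.44
odds, screened women = 0.1380/0.8620 = 0.1601
odds, unscreened women = 0.3120/0.6880 = 0.4535
OR = 0.1601 / 0.4535 = 0.35

RR = 0.44; OR = 0.35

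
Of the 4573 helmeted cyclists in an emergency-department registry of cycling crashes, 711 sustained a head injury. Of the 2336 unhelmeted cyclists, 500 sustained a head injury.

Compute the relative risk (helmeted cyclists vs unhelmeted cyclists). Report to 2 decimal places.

risk, helmeted cyclists = 711/4573 = 0.1555
risk, unhelmeted cyclists = 500/2336 = 0.2140
RR = 0.1555 / 0.2140 = 0.73

RR ≈ 0.73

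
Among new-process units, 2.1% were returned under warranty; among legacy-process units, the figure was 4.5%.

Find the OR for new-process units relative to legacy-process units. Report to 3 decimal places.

odds, new-process units = 0.02100/0.97900 = 0.02145
odds, legacy-process units = 0.04500/0.95500 = 0.04712
OR = 0.02145 / 0.04712 = 0.455

OR: 0.455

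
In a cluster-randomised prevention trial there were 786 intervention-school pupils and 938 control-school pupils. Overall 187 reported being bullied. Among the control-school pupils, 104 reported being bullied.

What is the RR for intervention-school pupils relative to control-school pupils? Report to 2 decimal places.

intervention-school pupils with the outcome: 187 − 104 = 83
intervention-school pupils without the outcome: 786 − 83 = 703
control-school pupils without the outcome: 938 − 104 = 834
risk, intervention-school pupils = 83/786 = 0.1056
risk, control-school pupils = 104/938 = 0.1109
RR = 0.1056 / 0.1109 = 0.95

0.95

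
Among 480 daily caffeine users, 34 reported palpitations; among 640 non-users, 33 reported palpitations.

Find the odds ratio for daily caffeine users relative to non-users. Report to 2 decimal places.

OR = (34 × 607) / (446 × 33) = 20638/14718 ≈ 1.40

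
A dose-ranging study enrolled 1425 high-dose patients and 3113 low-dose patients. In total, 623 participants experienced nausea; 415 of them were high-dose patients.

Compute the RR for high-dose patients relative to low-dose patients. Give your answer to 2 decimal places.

RR = 4.36

high-dose patients without the outcome: 1425 − 415 = 1010
low-dose patients with the outcome: 623 − 415 = 208
low-dose patients without the outcome: 3113 − 208 = 2905
risk, high-dose patients = 415/1425 = 0.2912
risk, low-dose patients = 208/3113 = 0.0668
RR = 0.2912 / 0.0668 = 4.36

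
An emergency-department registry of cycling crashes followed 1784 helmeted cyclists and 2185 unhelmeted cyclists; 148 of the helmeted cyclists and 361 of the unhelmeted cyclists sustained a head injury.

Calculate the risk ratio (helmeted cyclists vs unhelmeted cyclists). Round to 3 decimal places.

0.502

risk, helmeted cyclists = 148/1784 = 0.0830
risk, unhelmeted cyclists = 361/2185 = 0.1652
RR = 0.0830 / 0.1652 = 0.502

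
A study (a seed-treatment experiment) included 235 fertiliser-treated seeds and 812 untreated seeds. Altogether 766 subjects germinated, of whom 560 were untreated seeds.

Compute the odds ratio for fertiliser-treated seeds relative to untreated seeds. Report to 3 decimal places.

fertiliser-treated seeds with the outcome: 766 − 560 = 206
fertiliser-treated seeds without the outcome: 235 − 206 = 29
untreated seeds without the outcome: 812 − 560 = 252
odds, fertiliser-treated seeds = 206/29 = 7.1034
odds, untreated seeds = 560/252 = 2.2222
OR = 7.1034 / 2.2222 = 3.197

OR ≈ 3.197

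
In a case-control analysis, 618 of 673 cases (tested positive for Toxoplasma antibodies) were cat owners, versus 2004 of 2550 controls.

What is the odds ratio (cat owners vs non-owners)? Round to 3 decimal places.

OR = (618 × 546) / (2004 × 55) = 337428/110220 ≈ 3.061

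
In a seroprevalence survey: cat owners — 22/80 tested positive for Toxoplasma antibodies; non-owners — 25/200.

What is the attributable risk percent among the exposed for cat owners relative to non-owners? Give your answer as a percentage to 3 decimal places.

risk, cat owners = 22/80 = 0.2750
risk, non-owners = 25/200 = 0.1250
AR% = (0.2750 − 0.1250) / 0.2750 = 0.5455 → 54.545%

AR% ≈ 54.545%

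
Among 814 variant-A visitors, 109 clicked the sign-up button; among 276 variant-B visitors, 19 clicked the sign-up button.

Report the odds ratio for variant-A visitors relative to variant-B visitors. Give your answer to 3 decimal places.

OR = (109 × 257) / (705 × 19) = 28013/13395 ≈ 2.091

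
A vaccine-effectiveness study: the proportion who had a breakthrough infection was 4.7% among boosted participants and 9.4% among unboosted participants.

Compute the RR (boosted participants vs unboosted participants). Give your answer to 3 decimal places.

RR = 0.04700 / 0.09400 = 0.500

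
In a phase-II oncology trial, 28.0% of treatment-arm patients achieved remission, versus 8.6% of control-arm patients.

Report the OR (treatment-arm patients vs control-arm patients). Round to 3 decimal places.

odds, treatment-arm patients = 0.2800/0.7200 = 0.3889
odds, control-arm patients = 0.0860/0.9140 = 0.0941
OR = 0.3889 / 0.0941 = 4.133

OR = 4.133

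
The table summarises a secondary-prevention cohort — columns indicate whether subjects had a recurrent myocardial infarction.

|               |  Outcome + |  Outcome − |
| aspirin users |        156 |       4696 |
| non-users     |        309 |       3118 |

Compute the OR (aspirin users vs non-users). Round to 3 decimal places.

OR = (156 × 3118) / (4696 × 309) = 486408/1451064 ≈ 0.335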